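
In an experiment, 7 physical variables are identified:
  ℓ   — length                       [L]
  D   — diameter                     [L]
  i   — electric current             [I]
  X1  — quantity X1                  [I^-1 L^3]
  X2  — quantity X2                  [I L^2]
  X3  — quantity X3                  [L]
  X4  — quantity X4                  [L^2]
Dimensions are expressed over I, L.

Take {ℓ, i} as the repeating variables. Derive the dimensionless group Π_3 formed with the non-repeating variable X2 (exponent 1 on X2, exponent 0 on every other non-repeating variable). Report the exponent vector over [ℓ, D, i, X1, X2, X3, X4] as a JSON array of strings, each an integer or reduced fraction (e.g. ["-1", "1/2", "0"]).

["-2", "0", "-1", "0", "1", "0", "0"]

Dimensional matrix (I×L by ℓ×D×i×X1×X2×X3×X4):
  I: [ 0  0  1 -1  1  0  0]
  L: [ 1  1  0  3  2  1  2]
RREF → pivots at {ℓ,i} ⇒ r = 2
Pivot set = {ℓ,i}, free = {D,X1,X2,X3,X4}
RREF:
  r0: [   1    1    0    3    2    1    2]
  r1: [   0    0    1   -1    1    0    0]
Fix exponent of X2 at 1, D at 0, X1 at 0, X3 at 0, X4 at 0; solve each RREF row for its pivot's exponent:
  r0: exp(ℓ) + (2)·1 = 0 ⇒ exp(ℓ) = -2
  r1: exp(i) + (1)·1 = 0 ⇒ exp(i) = -1
Π_3 = ℓ^-2 · i^-1 · X2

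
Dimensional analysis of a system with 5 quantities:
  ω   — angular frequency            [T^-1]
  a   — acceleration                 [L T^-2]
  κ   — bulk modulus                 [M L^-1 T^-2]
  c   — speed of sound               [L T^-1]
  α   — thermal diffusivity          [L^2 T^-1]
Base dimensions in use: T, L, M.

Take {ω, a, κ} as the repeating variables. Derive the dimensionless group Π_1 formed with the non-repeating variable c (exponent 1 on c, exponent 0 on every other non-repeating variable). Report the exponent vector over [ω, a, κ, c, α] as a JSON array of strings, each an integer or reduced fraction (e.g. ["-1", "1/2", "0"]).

["1", "-1", "0", "1", "0"]

Dimensional matrix (T×L×M by ω×a×κ×c×α):
  T: [-1 -2 -2 -1 -1]
  L: [ 0  1 -1  1  2]
  M: [ 0  0  1  0  0]
Row reduction gives pivot columns ω,a,κ; rank = 3
Pivot set = {ω,a,κ}, free = {c,α}
RREF:
  r0: [   1    0    0   -1   -3]
  r1: [   0    1    0    1    2]
  r2: [   0    0    1    0    0]
Fix exponent of c at 1, α at 0; solve each RREF row for its pivot's exponent:
  r0: exp(ω) + (-1)·1 = 0 ⇒ exp(ω) = 1
  r1: exp(a) + (1)·1 = 0 ⇒ exp(a) = -1
  r2: exp(κ) + (0)·1 = 0 ⇒ exp(κ) = 0
Π_1 = ω · a^-1 · c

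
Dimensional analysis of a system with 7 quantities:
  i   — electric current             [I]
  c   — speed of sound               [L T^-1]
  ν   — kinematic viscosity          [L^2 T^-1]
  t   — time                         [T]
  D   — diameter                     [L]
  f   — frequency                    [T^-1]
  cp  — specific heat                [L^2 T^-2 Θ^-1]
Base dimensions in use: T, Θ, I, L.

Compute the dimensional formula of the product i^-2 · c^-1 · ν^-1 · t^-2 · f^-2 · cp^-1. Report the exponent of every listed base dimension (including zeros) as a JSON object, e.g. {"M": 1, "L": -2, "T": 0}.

{"T": 4, "Θ": 1, "I": -2, "L": -5}

Write exponents as rows T,Θ,I,L / cols i,c,ν,t,D,f,cp:
  T: [ 0 -1 -1  1  0 -1 -2]
  Θ: [ 0  0  0  0  0  0 -1]
  I: [ 1  0  0  0  0  0  0]
  L: [ 0  1  2  0  1  0  2]
  [T]: (-2)·0+(-1)·-1+(-1)·-1+(-2)·1+(-2)·-1+(-1)·-2 = 4
  [Θ]: (-2)·0+(-1)·0+(-1)·0+(-2)·0+(-2)·0+(-1)·-1 = 1
  [I]: (-2)·1+(-1)·0+(-1)·0+(-2)·0+(-2)·0+(-1)·0 = -2
  [L]: (-2)·0+(-1)·1+(-1)·2+(-2)·0+(-2)·0+(-1)·2 = -5
⇒ T^4 Θ I^-2 L^-5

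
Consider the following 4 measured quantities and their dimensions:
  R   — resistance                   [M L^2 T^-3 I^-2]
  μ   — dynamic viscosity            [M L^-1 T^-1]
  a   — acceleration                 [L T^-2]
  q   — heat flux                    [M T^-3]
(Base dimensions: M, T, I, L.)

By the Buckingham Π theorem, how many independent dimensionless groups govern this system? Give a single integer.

1

Exponent matrix [M,T,I,L] × [R,μ,a,q]:
  M: [ 1  1  0  1]
  T: [-3 -1 -2 -3]
  I: [-2  0  0  0]
  L: [ 2 -1  1  0]
RREF → pivots at {R,μ,a} ⇒ r = 3
4 vars − rank 3 = 1 Π group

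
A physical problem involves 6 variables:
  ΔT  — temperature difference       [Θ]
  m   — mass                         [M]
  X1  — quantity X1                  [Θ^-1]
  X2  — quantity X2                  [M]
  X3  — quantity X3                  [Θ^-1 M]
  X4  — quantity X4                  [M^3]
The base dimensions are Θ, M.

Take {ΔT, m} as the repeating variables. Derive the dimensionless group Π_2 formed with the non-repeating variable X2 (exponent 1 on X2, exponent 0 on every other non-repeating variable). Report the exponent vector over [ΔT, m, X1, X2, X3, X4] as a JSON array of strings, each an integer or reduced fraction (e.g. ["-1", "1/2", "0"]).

Dimensional matrix (Θ×M by ΔT×m×X1×X2×X3×X4):
  Θ: [ 1  0 -1  0 -1  0]
  M: [ 0  1  0  1  1  3]
Row reduction gives pivot columns ΔT,m; rank = 2
Pivot set = {ΔT,m}, free = {X1,X2,X3,X4}
RREF:
  r0: [   1    0   -1    0   -1    0]
  r1: [   0    1    0    1    1    3]
Fix exponent of X2 at 1, X1 at 0, X3 at 0, X4 at 0; solve each RREF row for its pivot's exponent:
  r0: exp(ΔT) + (0)·1 = 0 ⇒ exp(ΔT) = 0
  r1: exp(m) + (1)·1 = 0 ⇒ exp(m) = -1
Π_2 = m^-1 · X2

["0", "-1", "0", "1", "0", "0"]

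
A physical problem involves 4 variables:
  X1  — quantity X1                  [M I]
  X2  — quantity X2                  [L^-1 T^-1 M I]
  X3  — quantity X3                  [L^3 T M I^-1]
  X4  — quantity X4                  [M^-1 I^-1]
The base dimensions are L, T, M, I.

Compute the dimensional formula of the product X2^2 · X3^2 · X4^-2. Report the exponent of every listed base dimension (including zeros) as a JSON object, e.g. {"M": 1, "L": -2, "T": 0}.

Dimensional matrix (L×T×M×I by X1×X2×X3×X4):
  L: [ 0 -1  3  0]
  T: [ 0 -1  1  0]
  M: [ 1  1  1 -1]
  I: [ 1  1 -1 -1]
  [L]: (2)·-1+(2)·3+(-2)·0 = 4
  [T]: (2)·-1+(2)·1+(-2)·0 = 0
  [M]: (2)·1+(2)·1+(-2)·-1 = 6
  [I]: (2)·1+(2)·-1+(-2)·-1 = 2
⇒ L^4 M^6 I^2

{"L": 4, "T": 0, "M": 6, "I": 2}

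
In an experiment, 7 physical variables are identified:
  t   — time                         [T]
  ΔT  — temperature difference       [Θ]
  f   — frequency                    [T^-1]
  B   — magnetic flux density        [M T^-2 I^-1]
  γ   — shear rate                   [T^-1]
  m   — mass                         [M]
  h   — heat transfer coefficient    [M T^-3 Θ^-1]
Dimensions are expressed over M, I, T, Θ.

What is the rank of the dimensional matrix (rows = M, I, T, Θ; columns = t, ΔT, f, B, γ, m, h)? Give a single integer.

Exponent matrix [M,I,T,Θ] × [t,ΔT,f,B,γ,m,h]:
  M: [ 0  0  0  1  0  1  1]
  I: [ 0  0  0 -1  0  0  0]
  T: [ 1  0 -1 -2 -1  0 -3]
  Θ: [ 0  1  0  0  0  0 -1]
Row reduction gives pivot columns t,ΔT,B,m; rank = 4

4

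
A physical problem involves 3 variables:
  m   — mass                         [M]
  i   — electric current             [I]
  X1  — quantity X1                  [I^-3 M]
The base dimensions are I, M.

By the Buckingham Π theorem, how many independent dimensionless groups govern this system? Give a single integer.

Write exponents as rows I,M / cols m,i,X1:
  I: [ 0  1 -3]
  M: [ 1  0  1]
Row reduction gives pivot columns m,i; rank = 2
3 vars − rank 2 = 1 Π group

1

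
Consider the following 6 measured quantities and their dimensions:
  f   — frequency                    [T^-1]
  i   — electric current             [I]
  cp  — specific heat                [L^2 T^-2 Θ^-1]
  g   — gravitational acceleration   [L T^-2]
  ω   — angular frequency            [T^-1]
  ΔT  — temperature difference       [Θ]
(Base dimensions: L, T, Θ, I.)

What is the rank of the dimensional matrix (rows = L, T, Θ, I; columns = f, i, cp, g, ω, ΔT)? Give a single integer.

Dimensional matrix (L×T×Θ×I by f×i×cp×g×ω×ΔT):
  L: [ 0  0  2  1  0  0]
  T: [-1  0 -2 -2 -1  0]
  Θ: [ 0  0 -1  0  0  1]
  I: [ 0  1  0  0  0  0]
RREF → pivots at {f,i,cp,g} ⇒ r = 4

4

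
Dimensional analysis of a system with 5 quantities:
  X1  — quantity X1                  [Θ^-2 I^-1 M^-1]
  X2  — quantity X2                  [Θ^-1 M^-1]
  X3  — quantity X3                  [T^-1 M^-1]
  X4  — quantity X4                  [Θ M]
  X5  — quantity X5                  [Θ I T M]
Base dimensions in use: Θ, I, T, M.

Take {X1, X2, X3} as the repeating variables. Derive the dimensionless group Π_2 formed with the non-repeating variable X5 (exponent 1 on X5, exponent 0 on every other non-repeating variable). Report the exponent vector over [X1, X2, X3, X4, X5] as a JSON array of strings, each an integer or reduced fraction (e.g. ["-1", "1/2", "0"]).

["1", "-1", "1", "0", "1"]

Dimensional matrix (Θ×I×T×M by X1×X2×X3×X4×X5):
  Θ: [-2 -1  0  1  1]
  I: [-1  0  0  0  1]
  T: [ 0  0 -1  0  1]
  M: [-1 -1 -1  1  1]
RREF → pivots at {X1,X2,X3} ⇒ r = 3
Pivot set = {X1,X2,X3}, free = {X4,X5}
RREF:
  r0: [   1    0    0    0   -1]
  r1: [   0    1    0   -1    1]
  r2: [   0    0    1    0   -1]
  r3: [   0    0    0    0    0]
Fix exponent of X5 at 1, X4 at 0; solve each RREF row for its pivot's exponent:
  r0: exp(X1) + (-1)·1 = 0 ⇒ exp(X1) = 1
  r1: exp(X2) + (1)·1 = 0 ⇒ exp(X2) = -1
  r2: exp(X3) + (-1)·1 = 0 ⇒ exp(X3) = 1
Π_2 = X1 · X2^-1 · X3 · X5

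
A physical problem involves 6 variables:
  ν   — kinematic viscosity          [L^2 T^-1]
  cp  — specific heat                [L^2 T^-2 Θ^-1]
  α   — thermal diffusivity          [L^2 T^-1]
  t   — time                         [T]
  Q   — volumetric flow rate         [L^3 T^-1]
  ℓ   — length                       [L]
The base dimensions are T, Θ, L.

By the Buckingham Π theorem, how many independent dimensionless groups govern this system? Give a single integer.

3

Write exponents as rows T,Θ,L / cols ν,cp,α,t,Q,ℓ:
  T: [-1 -2 -1  1 -1  0]
  Θ: [ 0 -1  0  0  0  0]
  L: [ 2  2  2  0  3  1]
Echelon form has 3 nonzero rows (pivots: ν,cp,t)
Π count = n − r = 6 − 3 = 3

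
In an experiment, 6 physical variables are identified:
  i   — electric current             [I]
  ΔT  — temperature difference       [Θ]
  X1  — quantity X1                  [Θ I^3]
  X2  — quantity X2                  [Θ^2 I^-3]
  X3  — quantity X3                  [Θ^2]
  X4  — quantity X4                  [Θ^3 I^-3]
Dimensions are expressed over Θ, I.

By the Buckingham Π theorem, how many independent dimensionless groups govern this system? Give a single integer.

Dimensional matrix (Θ×I by i×ΔT×X1×X2×X3×X4):
  Θ: [ 0  1  1  2  2  3]
  I: [ 1  0  3 -3  0 -3]
Row reduction gives pivot columns i,ΔT; rank = 2
6 vars − rank 2 = 4 Π groups

4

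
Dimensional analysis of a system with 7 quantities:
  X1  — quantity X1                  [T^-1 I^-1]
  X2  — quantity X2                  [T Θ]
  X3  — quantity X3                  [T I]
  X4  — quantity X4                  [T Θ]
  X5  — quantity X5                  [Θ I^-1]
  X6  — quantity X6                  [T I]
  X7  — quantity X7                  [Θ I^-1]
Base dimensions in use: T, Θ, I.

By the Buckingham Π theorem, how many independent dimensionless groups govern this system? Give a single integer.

Exponent matrix [T,Θ,I] × [X1,X2,X3,X4,X5,X6,X7]:
  T: [-1  1  1  1  0  1  0]
  Θ: [ 0  1  0  1  1  0  1]
  I: [-1  0  1  0 -1  1 -1]
RREF → pivots at {X1,X2} ⇒ r = 2
n=7, r=2 ⇒ 5 dimensionless groups

5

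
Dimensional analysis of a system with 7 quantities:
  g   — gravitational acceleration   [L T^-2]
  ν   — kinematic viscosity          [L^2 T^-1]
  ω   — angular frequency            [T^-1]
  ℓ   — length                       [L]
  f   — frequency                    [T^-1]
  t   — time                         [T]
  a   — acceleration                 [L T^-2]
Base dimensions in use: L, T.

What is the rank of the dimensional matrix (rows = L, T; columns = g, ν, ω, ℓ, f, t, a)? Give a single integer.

Dimensional matrix (L×T by g×ν×ω×ℓ×f×t×a):
  L: [ 1  2  0  1  0  0  1]
  T: [-2 -1 -1  0 -1  1 -2]
RREF → pivots at {g,ν} ⇒ r = 2

2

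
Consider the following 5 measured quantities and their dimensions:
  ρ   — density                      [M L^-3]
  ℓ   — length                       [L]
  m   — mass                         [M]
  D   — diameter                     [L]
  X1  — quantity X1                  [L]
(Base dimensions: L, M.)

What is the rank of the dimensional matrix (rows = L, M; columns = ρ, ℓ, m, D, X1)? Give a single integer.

Exponent matrix [L,M] × [ρ,ℓ,m,D,X1]:
  L: [-3  1  0  1  1]
  M: [ 1  0  1  0  0]
RREF → pivots at {ρ,ℓ} ⇒ r = 2

2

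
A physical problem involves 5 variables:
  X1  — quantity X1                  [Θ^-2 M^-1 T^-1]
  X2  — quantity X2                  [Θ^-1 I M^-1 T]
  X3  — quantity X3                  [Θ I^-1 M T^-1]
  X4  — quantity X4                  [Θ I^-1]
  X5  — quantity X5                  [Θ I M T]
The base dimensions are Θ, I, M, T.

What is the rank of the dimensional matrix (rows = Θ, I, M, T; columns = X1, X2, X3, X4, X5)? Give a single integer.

Dimensional matrix (Θ×I×M×T by X1×X2×X3×X4×X5):
  Θ: [-2 -1  1  1  1]
  I: [ 0  1 -1 -1  1]
  M: [-1 -1  1  0  1]
  T: [-1  1 -1  0  1]
Echelon form has 3 nonzero rows (pivots: X1,X2,X4)

3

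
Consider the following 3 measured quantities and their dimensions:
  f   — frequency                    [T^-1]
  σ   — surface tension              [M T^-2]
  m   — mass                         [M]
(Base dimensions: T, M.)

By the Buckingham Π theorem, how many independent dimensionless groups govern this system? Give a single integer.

1

Dimensional matrix (T×M by f×σ×m):
  T: [-1 -2  0]
  M: [ 0  1  1]
RREF → pivots at {f,σ} ⇒ r = 2
Π count = n − r = 3 − 2 = 1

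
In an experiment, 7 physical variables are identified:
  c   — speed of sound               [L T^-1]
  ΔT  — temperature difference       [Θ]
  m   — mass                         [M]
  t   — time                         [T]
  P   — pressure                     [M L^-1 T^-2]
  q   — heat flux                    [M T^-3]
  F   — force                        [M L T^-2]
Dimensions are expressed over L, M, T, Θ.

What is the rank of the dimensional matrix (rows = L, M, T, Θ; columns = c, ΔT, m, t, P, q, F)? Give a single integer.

Exponent matrix [L,M,T,Θ] × [c,ΔT,m,t,P,q,F]:
  L: [ 1  0  0  0 -1  0  1]
  M: [ 0  0  1  0  1  1  1]
  T: [-1  0  0  1 -2 -3 -2]
  Θ: [ 0  1  0  0  0  0  0]
Row reduction gives pivot columns c,ΔT,m,t; rank = 4

4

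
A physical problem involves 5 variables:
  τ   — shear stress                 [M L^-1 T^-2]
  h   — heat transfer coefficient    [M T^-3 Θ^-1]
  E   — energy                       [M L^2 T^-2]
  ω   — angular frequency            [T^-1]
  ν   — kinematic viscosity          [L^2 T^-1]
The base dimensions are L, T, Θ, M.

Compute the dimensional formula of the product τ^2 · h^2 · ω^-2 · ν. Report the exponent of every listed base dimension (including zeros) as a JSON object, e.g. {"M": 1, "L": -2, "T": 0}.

{"L": 0, "T": -9, "Θ": -2, "M": 4}

Dimensional matrix (L×T×Θ×M by τ×h×E×ω×ν):
  L: [-1  0  2  0  2]
  T: [-2 -3 -2 -1 -1]
  Θ: [ 0 -1  0  0  0]
  M: [ 1  1  1  0  0]
  [L]: (2)·-1+(2)·0+(-2)·0+(1)·2 = 0
  [T]: (2)·-2+(2)·-3+(-2)·-1+(1)·-1 = -9
  [Θ]: (2)·0+(2)·-1+(-2)·0+(1)·0 = -2
  [M]: (2)·1+(2)·1+(-2)·0+(1)·0 = 4
⇒ T^-9 Θ^-2 M^4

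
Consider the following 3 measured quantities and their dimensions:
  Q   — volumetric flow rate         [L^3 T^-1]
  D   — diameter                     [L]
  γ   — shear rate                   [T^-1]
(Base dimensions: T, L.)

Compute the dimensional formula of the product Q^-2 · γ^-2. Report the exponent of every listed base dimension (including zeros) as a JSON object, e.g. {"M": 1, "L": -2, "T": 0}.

{"T": 4, "L": -6}

Write exponents as rows T,L / cols Q,D,γ:
  T: [-1  0 -1]
  L: [ 3  1  0]
  [T]: (-2)·-1+(-2)·-1 = 4
  [L]: (-2)·3+(-2)·0 = -6
⇒ T^4 L^-6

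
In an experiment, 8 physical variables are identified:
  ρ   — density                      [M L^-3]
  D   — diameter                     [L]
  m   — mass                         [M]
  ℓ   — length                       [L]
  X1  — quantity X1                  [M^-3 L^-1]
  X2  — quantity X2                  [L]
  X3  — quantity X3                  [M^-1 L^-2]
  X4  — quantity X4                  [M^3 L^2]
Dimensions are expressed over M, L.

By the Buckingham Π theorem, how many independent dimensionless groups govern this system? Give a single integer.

6

Write exponents as rows M,L / cols ρ,D,m,ℓ,X1,X2,X3,X4:
  M: [ 1  0  1  0 -3  0 -1  3]
  L: [-3  1  0  1 -1  1 -2  2]
RREF → pivots at {ρ,D} ⇒ r = 2
Π count = n − r = 8 − 2 = 6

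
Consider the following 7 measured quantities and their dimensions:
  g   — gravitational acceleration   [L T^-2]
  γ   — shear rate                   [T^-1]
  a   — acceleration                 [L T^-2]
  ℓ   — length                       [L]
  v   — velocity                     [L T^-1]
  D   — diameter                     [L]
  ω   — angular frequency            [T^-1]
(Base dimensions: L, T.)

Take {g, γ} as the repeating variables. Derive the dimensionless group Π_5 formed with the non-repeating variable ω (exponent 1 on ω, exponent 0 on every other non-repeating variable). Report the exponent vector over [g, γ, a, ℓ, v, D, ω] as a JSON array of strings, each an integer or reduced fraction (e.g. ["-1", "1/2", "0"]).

["0", "-1", "0", "0", "0", "0", "1"]

Dimensional matrix (L×T by g×γ×a×ℓ×v×D×ω):
  L: [ 1  0  1  1  1  1  0]
  T: [-2 -1 -2  0 -1  0 -1]
Echelon form has 2 nonzero rows (pivots: g,γ)
Pivot set = {g,γ}, free = {a,ℓ,v,D,ω}
RREF:
  r0: [   1    0    1    1    1    1    0]
  r1: [   0    1    0   -2   -1   -2    1]
Fix exponent of ω at 1, a at 0, ℓ at 0, v at 0, D at 0; solve each RREF row for its pivot's exponent:
  r0: exp(g) + (0)·1 = 0 ⇒ exp(g) = 0
  r1: exp(γ) + (1)·1 = 0 ⇒ exp(γ) = -1
Π_5 = γ^-1 · ω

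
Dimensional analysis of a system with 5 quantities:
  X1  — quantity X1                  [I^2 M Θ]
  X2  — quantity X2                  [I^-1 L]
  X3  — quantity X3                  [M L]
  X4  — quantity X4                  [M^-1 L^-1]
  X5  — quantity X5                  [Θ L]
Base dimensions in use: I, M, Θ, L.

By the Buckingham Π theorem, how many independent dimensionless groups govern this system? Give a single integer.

Write exponents as rows I,M,Θ,L / cols X1,X2,X3,X4,X5:
  I: [ 2 -1  0  0  0]
  M: [ 1  0  1 -1  0]
  Θ: [ 1  0  0  0  1]
  L: [ 0  1  1 -1  1]
Echelon form has 3 nonzero rows (pivots: X1,X2,X3)
n=5, r=3 ⇒ 2 dimensionless groups

2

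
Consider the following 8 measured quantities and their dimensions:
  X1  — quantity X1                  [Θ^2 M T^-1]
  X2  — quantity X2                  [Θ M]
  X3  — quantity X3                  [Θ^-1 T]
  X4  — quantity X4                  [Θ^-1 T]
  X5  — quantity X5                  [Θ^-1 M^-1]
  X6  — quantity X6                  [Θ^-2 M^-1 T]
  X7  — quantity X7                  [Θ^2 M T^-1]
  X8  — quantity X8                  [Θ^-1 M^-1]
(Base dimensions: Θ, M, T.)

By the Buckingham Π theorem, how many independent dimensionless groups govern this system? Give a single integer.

Dimensional matrix (Θ×M×T by X1×X2×X3×X4×X5×X6×X7×X8):
  Θ: [ 2  1 -1 -1 -1 -2  2 -1]
  M: [ 1  1  0  0 -1 -1  1 -1]
  T: [-1  0  1  1  0  1 -1  0]
Echelon form has 2 nonzero rows (pivots: X1,X2)
Π count = n − r = 8 − 2 = 6

6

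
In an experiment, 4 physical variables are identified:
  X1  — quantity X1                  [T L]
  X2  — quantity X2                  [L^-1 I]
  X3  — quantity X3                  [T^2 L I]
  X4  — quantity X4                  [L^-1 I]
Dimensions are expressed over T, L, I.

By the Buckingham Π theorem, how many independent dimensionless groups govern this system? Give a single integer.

Exponent matrix [T,L,I] × [X1,X2,X3,X4]:
  T: [ 1  0  2  0]
  L: [ 1 -1  1 -1]
  I: [ 0  1  1  1]
RREF → pivots at {X1,X2} ⇒ r = 2
n=4, r=2 ⇒ 2 dimensionless groups

2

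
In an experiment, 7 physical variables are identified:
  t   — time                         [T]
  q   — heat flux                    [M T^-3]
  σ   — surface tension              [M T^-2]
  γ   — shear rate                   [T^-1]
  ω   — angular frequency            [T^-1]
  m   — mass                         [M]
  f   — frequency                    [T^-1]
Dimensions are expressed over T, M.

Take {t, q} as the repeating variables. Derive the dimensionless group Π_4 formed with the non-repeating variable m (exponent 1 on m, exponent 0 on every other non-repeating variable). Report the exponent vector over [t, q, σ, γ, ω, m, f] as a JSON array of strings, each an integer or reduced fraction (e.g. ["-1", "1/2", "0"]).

Dimensional matrix (T×M by t×q×σ×γ×ω×m×f):
  T: [ 1 -3 -2 -1 -1  0 -1]
  M: [ 0  1  1  0  0  1  0]
Row reduction gives pivot columns t,q; rank = 2
Pivot set = {t,q}, free = {σ,γ,ω,m,f}
RREF:
  r0: [   1    0    1   -1   -1    3   -1]
  r1: [   0    1    1    0    0    1    0]
Fix exponent of m at 1, σ at 0, γ at 0, ω at 0, f at 0; solve each RREF row for its pivot's exponent:
  r0: exp(t) + (3)·1 = 0 ⇒ exp(t) = -3
  r1: exp(q) + (1)·1 = 0 ⇒ exp(q) = -1
Π_4 = t^-3 · q^-1 · m

["-3", "-1", "0", "0", "0", "1", "0"]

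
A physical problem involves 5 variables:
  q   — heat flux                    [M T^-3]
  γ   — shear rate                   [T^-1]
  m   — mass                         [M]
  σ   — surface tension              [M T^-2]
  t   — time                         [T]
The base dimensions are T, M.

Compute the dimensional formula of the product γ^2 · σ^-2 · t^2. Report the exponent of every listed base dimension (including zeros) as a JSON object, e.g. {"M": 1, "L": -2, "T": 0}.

{"T": 4, "M": -2}

Write exponents as rows T,M / cols q,γ,m,σ,t:
  T: [-3 -1  0 -2  1]
  M: [ 1  0  1  1  0]
  [T]: (2)·-1+(-2)·-2+(2)·1 = 4
  [M]: (2)·0+(-2)·1+(2)·0 = -2
⇒ T^4 M^-2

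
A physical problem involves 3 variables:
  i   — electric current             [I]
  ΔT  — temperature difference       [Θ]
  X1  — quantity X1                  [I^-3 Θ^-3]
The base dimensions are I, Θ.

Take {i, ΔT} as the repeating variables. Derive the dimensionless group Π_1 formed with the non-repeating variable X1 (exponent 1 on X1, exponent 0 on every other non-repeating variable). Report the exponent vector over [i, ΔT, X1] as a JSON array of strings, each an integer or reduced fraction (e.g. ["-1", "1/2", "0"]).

["3", "3", "1"]

Exponent matrix [I,Θ] × [i,ΔT,X1]:
  I: [ 1  0 -3]
  Θ: [ 0  1 -3]
Row reduction gives pivot columns i,ΔT; rank = 2
Pivot set = {i,ΔT}, free = {X1}
RREF:
  r0: [   1    0   -3]
  r1: [   0    1   -3]
Fix exponent of X1 at 1; solve each RREF row for its pivot's exponent:
  r0: exp(i) + (-3)·1 = 0 ⇒ exp(i) = 3
  r1: exp(ΔT) + (-3)·1 = 0 ⇒ exp(ΔT) = 3
Π_1 = i^3 · ΔT^3 · X1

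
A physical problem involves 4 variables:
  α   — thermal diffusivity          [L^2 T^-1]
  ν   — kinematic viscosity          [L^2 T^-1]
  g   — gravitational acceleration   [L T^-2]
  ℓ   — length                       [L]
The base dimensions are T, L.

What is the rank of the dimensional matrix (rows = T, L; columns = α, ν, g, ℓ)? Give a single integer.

Exponent matrix [T,L] × [α,ν,g,ℓ]:
  T: [-1 -1 -2  0]
  L: [ 2  2  1  1]
Echelon form has 2 nonzero rows (pivots: α,g)

2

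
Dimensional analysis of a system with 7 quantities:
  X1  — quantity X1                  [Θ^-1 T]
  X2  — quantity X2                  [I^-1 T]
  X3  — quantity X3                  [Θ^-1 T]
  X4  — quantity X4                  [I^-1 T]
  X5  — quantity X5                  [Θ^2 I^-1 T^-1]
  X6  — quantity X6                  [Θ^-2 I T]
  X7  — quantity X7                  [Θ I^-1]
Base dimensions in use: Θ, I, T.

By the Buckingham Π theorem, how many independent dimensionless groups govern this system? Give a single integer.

5

Exponent matrix [Θ,I,T] × [X1,X2,X3,X4,X5,X6,X7]:
  Θ: [-1  0 -1  0  2 -2  1]
  I: [ 0 -1  0 -1 -1  1 -1]
  T: [ 1  1  1  1 -1  1  0]
Row reduction gives pivot columns X1,X2; rank = 2
7 vars − rank 2 = 5 Π groups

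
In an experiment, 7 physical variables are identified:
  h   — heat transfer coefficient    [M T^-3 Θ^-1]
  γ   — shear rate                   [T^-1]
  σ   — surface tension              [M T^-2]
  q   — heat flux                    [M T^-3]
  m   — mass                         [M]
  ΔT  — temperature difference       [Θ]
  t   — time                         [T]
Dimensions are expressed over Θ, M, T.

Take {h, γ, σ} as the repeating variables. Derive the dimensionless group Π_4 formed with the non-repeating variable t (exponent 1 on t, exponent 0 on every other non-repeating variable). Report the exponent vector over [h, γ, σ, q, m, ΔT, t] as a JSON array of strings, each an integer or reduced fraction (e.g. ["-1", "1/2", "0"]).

["0", "1", "0", "0", "0", "0", "1"]

Exponent matrix [Θ,M,T] × [h,γ,σ,q,m,ΔT,t]:
  Θ: [-1  0  0  0  0  1  0]
  M: [ 1  0  1  1  1  0  0]
  T: [-3 -1 -2 -3  0  0  1]
Row reduction gives pivot columns h,γ,σ; rank = 3
Pivot set = {h,γ,σ}, free = {q,m,ΔT,t}
RREF:
  r0: [   1    0    0    0    0   -1    0]
  r1: [   0    1    0    1   -2    1   -1]
  r2: [   0    0    1    1    1    1    0]
Fix exponent of t at 1, q at 0, m at 0, ΔT at 0; solve each RREF row for its pivot's exponent:
  r0: exp(h) + (0)·1 = 0 ⇒ exp(h) = 0
  r1: exp(γ) + (-1)·1 = 0 ⇒ exp(γ) = 1
  r2: exp(σ) + (0)·1 = 0 ⇒ exp(σ) = 0
Π_4 = γ · t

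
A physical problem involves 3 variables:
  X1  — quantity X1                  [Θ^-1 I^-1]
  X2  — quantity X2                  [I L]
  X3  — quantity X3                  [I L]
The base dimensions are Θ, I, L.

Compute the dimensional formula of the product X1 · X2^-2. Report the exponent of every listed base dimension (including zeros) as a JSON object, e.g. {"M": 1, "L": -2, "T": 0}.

{"Θ": -1, "I": -3, "L": -2}

Write exponents as rows Θ,I,L / cols X1,X2,X3:
  Θ: [-1  0  0]
  I: [-1  1  1]
  L: [ 0  1  1]
  [Θ]: (1)·-1+(-2)·0 = -1
  [I]: (1)·-1+(-2)·1 = -3
  [L]: (1)·0+(-2)·1 = -2
⇒ Θ^-1 I^-3 L^-2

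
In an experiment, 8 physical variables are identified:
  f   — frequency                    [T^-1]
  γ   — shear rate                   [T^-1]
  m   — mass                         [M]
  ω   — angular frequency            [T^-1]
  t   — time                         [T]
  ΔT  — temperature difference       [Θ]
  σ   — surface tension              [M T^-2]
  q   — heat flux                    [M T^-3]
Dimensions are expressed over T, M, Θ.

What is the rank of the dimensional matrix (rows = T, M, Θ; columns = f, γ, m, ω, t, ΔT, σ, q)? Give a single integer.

3

Dimensional matrix (T×M×Θ by f×γ×m×ω×t×ΔT×σ×q):
  T: [-1 -1  0 -1  1  0 -2 -3]
  M: [ 0  0  1  0  0  0  1  1]
  Θ: [ 0  0  0  0  0  1  0  0]
Echelon form has 3 nonzero rows (pivots: f,m,ΔT)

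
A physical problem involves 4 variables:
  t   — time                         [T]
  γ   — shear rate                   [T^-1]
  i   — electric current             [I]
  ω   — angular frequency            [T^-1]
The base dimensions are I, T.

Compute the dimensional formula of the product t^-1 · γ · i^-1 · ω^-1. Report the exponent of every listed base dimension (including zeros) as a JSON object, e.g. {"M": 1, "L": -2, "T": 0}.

Dimensional matrix (I×T by t×γ×i×ω):
  I: [ 0  0  1  0]
  T: [ 1 -1  0 -1]
  [I]: (-1)·0+(1)·0+(-1)·1+(-1)·0 = -1
  [T]: (-1)·1+(1)·-1+(-1)·0+(-1)·-1 = -1
⇒ I^-1 T^-1

{"I": -1, "T": -1}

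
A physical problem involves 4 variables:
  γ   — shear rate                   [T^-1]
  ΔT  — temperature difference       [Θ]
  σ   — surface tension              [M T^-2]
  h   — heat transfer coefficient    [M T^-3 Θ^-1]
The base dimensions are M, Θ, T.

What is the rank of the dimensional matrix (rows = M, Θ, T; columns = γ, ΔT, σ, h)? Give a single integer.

3

Dimensional matrix (M×Θ×T by γ×ΔT×σ×h):
  M: [ 0  0  1  1]
  Θ: [ 0  1  0 -1]
  T: [-1  0 -2 -3]
RREF → pivots at {γ,ΔT,σ} ⇒ r = 3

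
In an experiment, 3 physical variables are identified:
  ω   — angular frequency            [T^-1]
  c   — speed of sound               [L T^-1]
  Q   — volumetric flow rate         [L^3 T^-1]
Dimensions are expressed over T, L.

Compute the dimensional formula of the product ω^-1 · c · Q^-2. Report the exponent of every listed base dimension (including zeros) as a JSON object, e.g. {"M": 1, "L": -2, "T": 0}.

Write exponents as rows T,L / cols ω,c,Q:
  T: [-1 -1 -1]
  L: [ 0  1  3]
  [T]: (-1)·-1+(1)·-1+(-2)·-1 = 2
  [L]: (-1)·0+(1)·1+(-2)·3 = -5
⇒ T^2 L^-5

{"T": 2, "L": -5}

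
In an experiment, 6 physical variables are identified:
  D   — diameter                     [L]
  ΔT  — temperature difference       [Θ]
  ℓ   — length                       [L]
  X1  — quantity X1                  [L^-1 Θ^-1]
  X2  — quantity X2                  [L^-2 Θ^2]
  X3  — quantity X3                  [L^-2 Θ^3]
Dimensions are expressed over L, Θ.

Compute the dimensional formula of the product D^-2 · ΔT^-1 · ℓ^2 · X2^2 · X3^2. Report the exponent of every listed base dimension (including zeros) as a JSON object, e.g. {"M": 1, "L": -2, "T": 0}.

Exponent matrix [L,Θ] × [D,ΔT,ℓ,X1,X2,X3]:
  L: [ 1  0  1 -1 -2 -2]
  Θ: [ 0  1  0 -1  2  3]
  [L]: (-2)·1+(-1)·0+(2)·1+(2)·-2+(2)·-2 = -8
  [Θ]: (-2)·0+(-1)·1+(2)·0+(2)·2+(2)·3 = 9
⇒ L^-8 Θ^9

{"L": -8, "Θ": 9}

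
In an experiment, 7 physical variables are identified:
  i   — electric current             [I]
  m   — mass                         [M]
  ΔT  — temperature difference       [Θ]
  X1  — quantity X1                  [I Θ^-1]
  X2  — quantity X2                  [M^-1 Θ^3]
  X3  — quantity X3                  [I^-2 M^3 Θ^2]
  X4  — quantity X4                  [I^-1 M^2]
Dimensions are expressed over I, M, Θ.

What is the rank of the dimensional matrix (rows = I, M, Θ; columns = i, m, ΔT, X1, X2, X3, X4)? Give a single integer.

3

Dimensional matrix (I×M×Θ by i×m×ΔT×X1×X2×X3×X4):
  I: [ 1  0  0  1  0 -2 -1]
  M: [ 0  1  0  0 -1  3  2]
  Θ: [ 0  0  1 -1  3  2  0]
Row reduction gives pivot columns i,m,ΔT; rank = 3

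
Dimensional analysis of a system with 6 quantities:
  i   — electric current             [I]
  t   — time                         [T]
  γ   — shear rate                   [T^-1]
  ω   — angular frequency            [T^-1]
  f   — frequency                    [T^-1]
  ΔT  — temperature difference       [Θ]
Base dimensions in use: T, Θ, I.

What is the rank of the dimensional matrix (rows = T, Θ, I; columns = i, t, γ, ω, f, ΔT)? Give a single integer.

3

Exponent matrix [T,Θ,I] × [i,t,γ,ω,f,ΔT]:
  T: [ 0  1 -1 -1 -1  0]
  Θ: [ 0  0  0  0  0  1]
  I: [ 1  0  0  0  0  0]
RREF → pivots at {i,t,ΔT} ⇒ r = 3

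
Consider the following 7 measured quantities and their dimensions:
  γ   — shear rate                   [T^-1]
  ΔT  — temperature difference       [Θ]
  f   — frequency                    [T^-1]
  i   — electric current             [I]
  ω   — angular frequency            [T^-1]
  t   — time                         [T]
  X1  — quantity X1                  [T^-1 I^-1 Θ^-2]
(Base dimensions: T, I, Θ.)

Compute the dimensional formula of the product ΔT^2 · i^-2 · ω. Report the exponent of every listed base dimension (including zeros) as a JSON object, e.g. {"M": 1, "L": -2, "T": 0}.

{"T": -1, "I": -2, "Θ": 2}

Write exponents as rows T,I,Θ / cols γ,ΔT,f,i,ω,t,X1:
  T: [-1  0 -1  0 -1  1 -1]
  I: [ 0  0  0  1  0  0 -1]
  Θ: [ 0  1  0  0  0  0 -2]
  [T]: (2)·0+(-2)·0+(1)·-1 = -1
  [I]: (2)·0+(-2)·1+(1)·0 = -2
  [Θ]: (2)·1+(-2)·0+(1)·0 = 2
⇒ T^-1 I^-2 Θ^2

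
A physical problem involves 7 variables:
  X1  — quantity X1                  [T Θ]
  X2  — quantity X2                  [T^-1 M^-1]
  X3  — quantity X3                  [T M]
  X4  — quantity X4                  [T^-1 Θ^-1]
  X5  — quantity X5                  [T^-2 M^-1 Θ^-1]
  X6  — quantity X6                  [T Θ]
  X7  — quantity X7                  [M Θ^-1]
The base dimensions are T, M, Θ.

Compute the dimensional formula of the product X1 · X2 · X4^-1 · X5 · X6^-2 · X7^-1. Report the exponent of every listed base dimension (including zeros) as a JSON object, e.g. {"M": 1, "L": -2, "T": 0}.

Dimensional matrix (T×M×Θ by X1×X2×X3×X4×X5×X6×X7):
  T: [ 1 -1  1 -1 -2  1  0]
  M: [ 0 -1  1  0 -1  0  1]
  Θ: [ 1  0  0 -1 -1  1 -1]
  [T]: (1)·1+(1)·-1+(-1)·-1+(1)·-2+(-2)·1+(-1)·0 = -3
  [M]: (1)·0+(1)·-1+(-1)·0+(1)·-1+(-2)·0+(-1)·1 = -3
  [Θ]: (1)·1+(1)·0+(-1)·-1+(1)·-1+(-2)·1+(-1)·-1 = 0
⇒ T^-3 M^-3

{"T": -3, "M": -3, "Θ": 0}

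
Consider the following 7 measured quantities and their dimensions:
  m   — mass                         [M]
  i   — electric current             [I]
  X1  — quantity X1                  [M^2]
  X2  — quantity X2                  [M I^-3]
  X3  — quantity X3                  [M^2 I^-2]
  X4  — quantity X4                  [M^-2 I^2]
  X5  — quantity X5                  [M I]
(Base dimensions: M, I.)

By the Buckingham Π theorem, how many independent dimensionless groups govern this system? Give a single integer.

Exponent matrix [M,I] × [m,i,X1,X2,X3,X4,X5]:
  M: [ 1  0  2  1  2 -2  1]
  I: [ 0  1  0 -3 -2  2  1]
Row reduction gives pivot columns m,i; rank = 2
Π count = n − r = 7 − 2 = 5

5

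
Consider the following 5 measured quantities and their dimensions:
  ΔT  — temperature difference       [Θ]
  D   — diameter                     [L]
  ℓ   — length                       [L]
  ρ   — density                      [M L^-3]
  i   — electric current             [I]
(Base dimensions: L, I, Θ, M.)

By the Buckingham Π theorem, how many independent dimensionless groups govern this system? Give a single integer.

1

Write exponents as rows L,I,Θ,M / cols ΔT,D,ℓ,ρ,i:
  L: [ 0  1  1 -3  0]
  I: [ 0  0  0  0  1]
  Θ: [ 1  0  0  0  0]
  M: [ 0  0  0  1  0]
RREF → pivots at {ΔT,D,ρ,i} ⇒ r = 4
5 vars − rank 4 = 1 Π group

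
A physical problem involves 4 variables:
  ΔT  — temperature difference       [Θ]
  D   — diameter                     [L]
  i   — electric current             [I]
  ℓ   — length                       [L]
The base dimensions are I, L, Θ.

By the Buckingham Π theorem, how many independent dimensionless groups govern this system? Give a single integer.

1

Write exponents as rows I,L,Θ / cols ΔT,D,i,ℓ:
  I: [ 0  0  1  0]
  L: [ 0  1  0  1]
  Θ: [ 1  0  0  0]
Echelon form has 3 nonzero rows (pivots: ΔT,D,i)
n=4, r=3 ⇒ 1 dimensionless group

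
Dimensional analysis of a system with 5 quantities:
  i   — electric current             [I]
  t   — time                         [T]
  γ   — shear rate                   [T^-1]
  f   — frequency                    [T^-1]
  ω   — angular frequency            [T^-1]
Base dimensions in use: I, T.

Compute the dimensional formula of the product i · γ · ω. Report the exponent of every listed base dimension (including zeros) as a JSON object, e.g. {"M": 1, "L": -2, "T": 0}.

{"I": 1, "T": -2}

Exponent matrix [I,T] × [i,t,γ,f,ω]:
  I: [ 1  0  0  0  0]
  T: [ 0  1 -1 -1 -1]
  [I]: (1)·1+(1)·0+(1)·0 = 1
  [T]: (1)·0+(1)·-1+(1)·-1 = -2
⇒ I T^-2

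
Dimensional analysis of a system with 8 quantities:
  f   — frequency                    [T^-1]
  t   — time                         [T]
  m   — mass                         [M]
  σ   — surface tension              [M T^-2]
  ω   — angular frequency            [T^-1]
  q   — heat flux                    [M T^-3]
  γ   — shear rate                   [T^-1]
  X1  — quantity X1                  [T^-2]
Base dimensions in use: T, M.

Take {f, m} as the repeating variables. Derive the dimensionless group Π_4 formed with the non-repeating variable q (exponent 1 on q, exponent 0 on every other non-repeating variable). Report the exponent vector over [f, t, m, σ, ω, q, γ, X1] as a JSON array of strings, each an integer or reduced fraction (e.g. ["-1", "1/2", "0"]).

Dimensional matrix (T×M by f×t×m×σ×ω×q×γ×X1):
  T: [-1  1  0 -2 -1 -3 -1 -2]
  M: [ 0  0  1  1  0  1  0  0]
Row reduction gives pivot columns f,m; rank = 2
Repeat: f,m; free: t,σ,ω,q,γ,X1
RREF:
  r0: [   1   -1    0    2    1    3    1    2]
  r1: [   0    0    1    1    0    1    0    0]
Fix exponent of q at 1, t at 0, σ at 0, ω at 0, γ at 0, X1 at 0; solve each RREF row for its pivot's exponent:
  r0: exp(f) + (3)·1 = 0 ⇒ exp(f) = -3
  r1: exp(m) + (1)·1 = 0 ⇒ exp(m) = -1
Π_4 = f^-3 · m^-1 · q

["-3", "0", "-1", "0", "0", "1", "0", "0"]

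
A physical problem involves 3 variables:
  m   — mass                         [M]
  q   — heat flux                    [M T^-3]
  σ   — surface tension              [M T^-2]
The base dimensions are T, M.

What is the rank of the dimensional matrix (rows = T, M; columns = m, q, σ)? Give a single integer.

Exponent matrix [T,M] × [m,q,σ]:
  T: [ 0 -3 -2]
  M: [ 1  1  1]
Row reduction gives pivot columns m,q; rank = 2

2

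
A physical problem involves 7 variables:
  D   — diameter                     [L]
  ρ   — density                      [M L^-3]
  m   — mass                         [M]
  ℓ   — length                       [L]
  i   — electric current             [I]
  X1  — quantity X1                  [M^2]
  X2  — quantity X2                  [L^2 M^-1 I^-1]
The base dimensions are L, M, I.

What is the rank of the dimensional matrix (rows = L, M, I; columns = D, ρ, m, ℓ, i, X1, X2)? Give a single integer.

Exponent matrix [L,M,I] × [D,ρ,m,ℓ,i,X1,X2]:
  L: [ 1 -3  0  1  0  0  2]
  M: [ 0  1  1  0  0  2 -1]
  I: [ 0  0  0  0  1  0 -1]
Echelon form has 3 nonzero rows (pivots: D,ρ,i)

3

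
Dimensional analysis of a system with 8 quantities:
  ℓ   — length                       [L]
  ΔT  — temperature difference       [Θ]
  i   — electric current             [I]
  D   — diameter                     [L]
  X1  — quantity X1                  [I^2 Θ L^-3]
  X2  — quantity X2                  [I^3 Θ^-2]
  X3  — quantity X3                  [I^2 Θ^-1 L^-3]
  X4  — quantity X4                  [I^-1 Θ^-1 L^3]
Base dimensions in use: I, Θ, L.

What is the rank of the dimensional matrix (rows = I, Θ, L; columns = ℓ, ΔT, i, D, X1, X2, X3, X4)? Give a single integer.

Write exponents as rows I,Θ,L / cols ℓ,ΔT,i,D,X1,X2,X3,X4:
  I: [ 0  0  1  0  2  3  2 -1]
  Θ: [ 0  1  0  0  1 -2 -1 -1]
  L: [ 1  0  0  1 -3  0 -3  3]
Row reduction gives pivot columns ℓ,ΔT,i; rank = 3

3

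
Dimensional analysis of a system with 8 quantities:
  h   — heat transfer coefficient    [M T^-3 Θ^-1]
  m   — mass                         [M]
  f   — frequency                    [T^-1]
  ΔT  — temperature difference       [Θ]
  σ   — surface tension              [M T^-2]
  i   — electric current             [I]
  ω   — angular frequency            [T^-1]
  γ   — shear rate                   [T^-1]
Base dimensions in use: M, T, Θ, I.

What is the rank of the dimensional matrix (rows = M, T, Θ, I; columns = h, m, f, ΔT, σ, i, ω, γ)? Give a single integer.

Dimensional matrix (M×T×Θ×I by h×m×f×ΔT×σ×i×ω×γ):
  M: [ 1  1  0  0  1  0  0  0]
  T: [-3  0 -1  0 -2  0 -1 -1]
  Θ: [-1  0  0  1  0  0  0  0]
  I: [ 0  0  0  0  0  1  0  0]
Row reduction gives pivot columns h,m,f,i; rank = 4

4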